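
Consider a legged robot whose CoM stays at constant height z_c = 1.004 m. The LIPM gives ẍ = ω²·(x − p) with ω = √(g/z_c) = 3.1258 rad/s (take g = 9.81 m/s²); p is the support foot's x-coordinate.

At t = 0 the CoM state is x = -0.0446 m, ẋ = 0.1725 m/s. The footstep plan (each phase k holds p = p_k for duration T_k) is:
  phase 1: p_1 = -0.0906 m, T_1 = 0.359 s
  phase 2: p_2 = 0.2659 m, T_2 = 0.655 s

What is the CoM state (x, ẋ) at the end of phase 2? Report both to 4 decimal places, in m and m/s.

phase 1: p=-0.0906, T=0.359, ωT=1.122162, cosh=1.698532, sinh=1.372957; start (x,ẋ)=(-0.044600, 0.172500) → end (x,ẋ)=(0.063300, 0.490410)
phase 2: p=0.2659, T=0.655, ωT=2.047399, cosh=3.938397, sinh=3.809326; start (x,ẋ)=(0.063300, 0.490410) → end (x,ẋ)=(0.065631, -0.480966)

x = 0.0656, ẋ = -0.4810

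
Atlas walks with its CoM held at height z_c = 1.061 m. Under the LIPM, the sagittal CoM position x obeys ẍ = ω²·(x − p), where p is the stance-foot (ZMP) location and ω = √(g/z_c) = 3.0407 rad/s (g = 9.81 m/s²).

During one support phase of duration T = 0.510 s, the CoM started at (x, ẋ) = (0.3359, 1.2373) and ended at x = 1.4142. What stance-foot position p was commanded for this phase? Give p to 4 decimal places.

ωT = 3.0407·0.510 = 1.550757; cosh(ωT) = 2.463563, sinh(ωT) = 2.251475
x(T) = p + (x₀−p)·cosh(ωT) + (ẋ₀/ω)·sinh(ωT) ⇒ p·(1 − cosh) = x(T) − x₀·cosh − (ẋ₀/ω)·sinh
numerator   = 1.4142 − (0.3359)·2.463563 − (1.2373/3.0407)·2.251475 = -0.329465
denominator = 1 − 2.463563 = -1.463563
p = -0.329465 / -1.463563 = 0.2251

p = 0.2251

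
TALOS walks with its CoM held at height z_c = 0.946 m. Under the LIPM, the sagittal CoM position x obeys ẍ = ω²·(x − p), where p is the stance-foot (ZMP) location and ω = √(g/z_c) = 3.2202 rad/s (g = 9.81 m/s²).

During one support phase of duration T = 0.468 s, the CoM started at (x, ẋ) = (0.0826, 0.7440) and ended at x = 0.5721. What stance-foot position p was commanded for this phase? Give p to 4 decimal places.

p = 0.0872

ωT = 3.2202·0.468 = 1.507054; cosh(ωT) = 2.367487, sinh(ωT) = 2.145926
x(T) = p + (x₀−p)·cosh(ωT) + (ẋ₀/ω)·sinh(ωT) ⇒ p·(1 − cosh) = x(T) − x₀·cosh − (ẋ₀/ω)·sinh
numerator   = 0.5721 − (0.0826)·2.367487 − (0.7440/3.2202)·2.145926 = -0.119252
denominator = 1 − 2.367487 = -1.367487
p = -0.119252 / -1.367487 = 0.0872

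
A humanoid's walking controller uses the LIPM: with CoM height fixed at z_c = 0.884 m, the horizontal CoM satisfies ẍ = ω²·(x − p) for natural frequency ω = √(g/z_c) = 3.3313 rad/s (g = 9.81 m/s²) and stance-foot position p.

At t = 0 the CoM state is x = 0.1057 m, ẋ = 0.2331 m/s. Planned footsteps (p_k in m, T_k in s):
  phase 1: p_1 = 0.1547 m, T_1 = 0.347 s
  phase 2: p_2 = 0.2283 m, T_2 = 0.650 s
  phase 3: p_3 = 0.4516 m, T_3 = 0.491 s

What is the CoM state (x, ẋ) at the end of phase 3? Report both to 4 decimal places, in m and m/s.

phase 1: p=0.1547, T=0.347, ωT=1.155961, cosh=1.745915, sinh=1.431160; start (x,ẋ)=(0.105700, 0.233100) → end (x,ẋ)=(0.169292, 0.173359)
phase 2: p=0.2283, T=0.650, ωT=2.165345, cosh=4.416160, sinh=4.301449; start (x,ẋ)=(0.169292, 0.173359) → end (x,ẋ)=(0.191558, -0.079964)
phase 3: p=0.4516, T=0.491, ωT=1.635668, cosh=2.663855, sinh=2.469033; start (x,ẋ)=(0.191558, -0.079964) → end (x,ẋ)=(-0.300381, -2.351883)

x = -0.3004, ẋ = -2.3519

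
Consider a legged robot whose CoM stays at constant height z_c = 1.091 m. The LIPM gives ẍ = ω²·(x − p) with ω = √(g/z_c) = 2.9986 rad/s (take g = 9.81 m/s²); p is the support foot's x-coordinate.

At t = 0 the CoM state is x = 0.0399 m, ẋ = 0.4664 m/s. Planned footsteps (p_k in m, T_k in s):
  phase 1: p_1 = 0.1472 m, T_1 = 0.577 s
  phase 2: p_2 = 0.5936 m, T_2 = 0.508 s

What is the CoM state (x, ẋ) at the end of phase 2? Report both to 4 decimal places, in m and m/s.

phase 1: p=0.1472, T=0.577, ωT=1.730192, cosh=2.909494, sinh=2.732244; start (x,ẋ)=(0.039900, 0.466400) → end (x,ẋ)=(0.259982, 0.477889)
phase 2: p=0.5936, T=0.508, ωT=1.523289, cosh=2.402640, sinh=2.184647; start (x,ẋ)=(0.259982, 0.477889) → end (x,ẋ)=(0.140206, -1.037293)

x = 0.1402, ẋ = -1.0373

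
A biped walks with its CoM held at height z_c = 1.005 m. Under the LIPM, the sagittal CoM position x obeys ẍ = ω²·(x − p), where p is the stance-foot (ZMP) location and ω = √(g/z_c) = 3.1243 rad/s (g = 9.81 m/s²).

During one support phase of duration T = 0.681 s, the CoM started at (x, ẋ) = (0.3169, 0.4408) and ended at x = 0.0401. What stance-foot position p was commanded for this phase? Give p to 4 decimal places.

p = 0.5811

ωT = 3.1243·0.681 = 2.127648; cosh(ωT) = 4.257109, sinh(ωT) = 4.137992
x(T) = p + (x₀−p)·cosh(ωT) + (ẋ₀/ω)·sinh(ωT) ⇒ p·(1 − cosh) = x(T) − x₀·cosh − (ẋ₀/ω)·sinh
numerator   = 0.0401 − (0.3169)·4.257109 − (0.4408/3.1243)·4.137992 = -1.892797
denominator = 1 − 4.257109 = -3.257109
p = -1.892797 / -3.257109 = 0.5811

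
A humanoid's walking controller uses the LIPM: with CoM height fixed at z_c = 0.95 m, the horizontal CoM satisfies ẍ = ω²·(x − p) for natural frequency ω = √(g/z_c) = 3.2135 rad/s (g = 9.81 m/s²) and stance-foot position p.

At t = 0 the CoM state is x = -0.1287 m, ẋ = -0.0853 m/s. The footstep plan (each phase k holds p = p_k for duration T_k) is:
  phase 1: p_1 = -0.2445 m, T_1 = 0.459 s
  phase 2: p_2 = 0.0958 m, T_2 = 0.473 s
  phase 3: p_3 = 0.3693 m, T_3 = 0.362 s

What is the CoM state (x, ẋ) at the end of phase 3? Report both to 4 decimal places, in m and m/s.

phase 1: p=-0.2445, T=0.459, ωT=1.474997, cosh=2.299900, sinh=2.071120; start (x,ẋ)=(-0.128700, -0.085300) → end (x,ẋ)=(-0.033148, 0.574531)
phase 2: p=0.0958, T=0.473, ωT=1.519985, cosh=2.395437, sinh=2.176722; start (x,ẋ)=(-0.033148, 0.574531) → end (x,ẋ)=(0.176082, 0.474275)
phase 3: p=0.3693, T=0.362, ωT=1.163287, cosh=1.756447, sinh=1.443989; start (x,ẋ)=(0.176082, 0.474275) → end (x,ẋ)=(0.243039, -0.063544)

x = 0.2430, ẋ = -0.0635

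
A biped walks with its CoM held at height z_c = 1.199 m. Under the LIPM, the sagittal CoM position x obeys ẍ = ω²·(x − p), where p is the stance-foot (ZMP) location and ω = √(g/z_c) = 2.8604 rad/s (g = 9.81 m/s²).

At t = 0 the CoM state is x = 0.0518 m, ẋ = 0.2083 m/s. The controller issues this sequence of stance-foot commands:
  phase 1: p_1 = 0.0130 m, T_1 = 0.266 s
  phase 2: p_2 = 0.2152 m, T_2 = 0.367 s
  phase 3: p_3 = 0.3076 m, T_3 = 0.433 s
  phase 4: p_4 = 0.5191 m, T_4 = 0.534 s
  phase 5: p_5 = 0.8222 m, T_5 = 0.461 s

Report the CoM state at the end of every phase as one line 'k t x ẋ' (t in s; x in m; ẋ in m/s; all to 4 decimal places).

phase 1: p=0.0130, T=0.266, ωT=0.760866, cosh=1.303696, sinh=0.836434; start (x,ẋ)=(0.051800, 0.208300) → end (x,ẋ)=(0.124494, 0.364390)
phase 2: p=0.2152, T=0.367, ωT=1.049767, cosh=1.603502, sinh=1.253483; start (x,ẋ)=(0.124494, 0.364390) → end (x,ẋ)=(0.229436, 0.259078)
phase 3: p=0.3076, T=0.433, ωT=1.238553, cosh=1.870210, sinh=1.580407; start (x,ẋ)=(0.229436, 0.259078) → end (x,ẋ)=(0.304561, 0.131182)
phase 4: p=0.5191, T=0.534, ωT=1.527454, cosh=2.411760, sinh=2.194672; start (x,ẋ)=(0.304561, 0.131182) → end (x,ẋ)=(0.102333, -1.030422)
phase 5: p=0.8222, T=0.461, ωT=1.318644, cosh=2.002924, sinh=1.735426; start (x,ẋ)=(0.102333, -1.030422) → end (x,ẋ)=(-1.244803, -5.637285)

1 0.2660 0.1245 0.3644
2 0.6330 0.2294 0.2591
3 1.0660 0.3046 0.1312
4 1.6000 0.1023 -1.0304
5 2.0610 -1.2448 -5.6373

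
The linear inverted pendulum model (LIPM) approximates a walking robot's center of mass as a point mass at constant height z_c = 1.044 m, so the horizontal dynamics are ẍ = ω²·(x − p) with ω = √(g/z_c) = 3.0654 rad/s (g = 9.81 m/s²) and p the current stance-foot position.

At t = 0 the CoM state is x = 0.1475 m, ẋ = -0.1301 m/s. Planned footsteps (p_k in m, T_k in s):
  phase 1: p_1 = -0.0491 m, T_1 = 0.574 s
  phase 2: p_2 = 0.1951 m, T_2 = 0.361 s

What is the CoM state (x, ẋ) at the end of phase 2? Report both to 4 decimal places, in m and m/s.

x = 1.1465, ẋ = 3.1223

phase 1: p=-0.0491, T=0.574, ωT=1.759540, cosh=2.990943, sinh=2.818819; start (x,ẋ)=(0.147500, -0.130100) → end (x,ẋ)=(0.419285, 1.309661)
phase 2: p=0.1951, T=0.361, ωT=1.106609, cosh=1.677383, sinh=1.346705; start (x,ẋ)=(0.419285, 1.309661) → end (x,ẋ)=(1.146509, 3.122280)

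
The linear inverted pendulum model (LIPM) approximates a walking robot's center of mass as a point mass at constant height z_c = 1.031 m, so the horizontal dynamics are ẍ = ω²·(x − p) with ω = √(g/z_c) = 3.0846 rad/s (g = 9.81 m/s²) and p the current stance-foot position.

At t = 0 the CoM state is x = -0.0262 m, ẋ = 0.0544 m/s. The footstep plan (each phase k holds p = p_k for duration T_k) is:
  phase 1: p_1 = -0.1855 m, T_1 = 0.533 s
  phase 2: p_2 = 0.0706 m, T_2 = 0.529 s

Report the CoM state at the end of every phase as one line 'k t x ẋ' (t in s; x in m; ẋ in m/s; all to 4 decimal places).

1 0.5330 0.2861 1.3703
2 1.0620 1.7349 5.2717

phase 1: p=-0.1855, T=0.533, ωT=1.644092, cosh=2.684747, sinh=2.491559; start (x,ẋ)=(-0.026200, 0.054400) → end (x,ẋ)=(0.286121, 1.370345)
phase 2: p=0.0706, T=0.529, ωT=1.631753, cosh=2.654209, sinh=2.458623; start (x,ẋ)=(0.286121, 1.370345) → end (x,ẋ)=(1.734891, 5.271667)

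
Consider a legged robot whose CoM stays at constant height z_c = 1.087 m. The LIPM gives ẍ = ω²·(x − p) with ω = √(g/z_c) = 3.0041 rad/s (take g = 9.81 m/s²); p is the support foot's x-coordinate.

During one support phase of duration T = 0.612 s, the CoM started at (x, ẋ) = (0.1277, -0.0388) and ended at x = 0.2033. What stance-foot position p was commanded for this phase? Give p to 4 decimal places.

p = 0.0759

ωT = 3.0041·0.612 = 1.838509; cosh(ωT) = 3.223106, sinh(ωT) = 3.064052
x(T) = p + (x₀−p)·cosh(ωT) + (ẋ₀/ω)·sinh(ωT) ⇒ p·(1 − cosh) = x(T) − x₀·cosh − (ẋ₀/ω)·sinh
numerator   = 0.2033 − (0.1277)·3.223106 − (-0.0388/3.0041)·3.064052 = -0.168716
denominator = 1 − 3.223106 = -2.223106
p = -0.168716 / -2.223106 = 0.0759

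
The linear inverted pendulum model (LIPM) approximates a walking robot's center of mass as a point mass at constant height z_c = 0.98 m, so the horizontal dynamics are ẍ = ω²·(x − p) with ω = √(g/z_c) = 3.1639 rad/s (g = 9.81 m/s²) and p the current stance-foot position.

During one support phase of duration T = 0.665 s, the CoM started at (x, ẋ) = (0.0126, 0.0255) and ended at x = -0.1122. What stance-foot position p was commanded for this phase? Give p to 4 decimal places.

ωT = 3.1639·0.665 = 2.103994; cosh(ωT) = 4.160408, sinh(ωT) = 4.038439
x(T) = p + (x₀−p)·cosh(ωT) + (ẋ₀/ω)·sinh(ωT) ⇒ p·(1 − cosh) = x(T) − x₀·cosh − (ẋ₀/ω)·sinh
numerator   = -0.1122 − (0.0126)·4.160408 − (0.0255/3.1639)·4.038439 = -0.197170
denominator = 1 − 4.160408 = -3.160408
p = -0.197170 / -3.160408 = 0.0624

p = 0.0624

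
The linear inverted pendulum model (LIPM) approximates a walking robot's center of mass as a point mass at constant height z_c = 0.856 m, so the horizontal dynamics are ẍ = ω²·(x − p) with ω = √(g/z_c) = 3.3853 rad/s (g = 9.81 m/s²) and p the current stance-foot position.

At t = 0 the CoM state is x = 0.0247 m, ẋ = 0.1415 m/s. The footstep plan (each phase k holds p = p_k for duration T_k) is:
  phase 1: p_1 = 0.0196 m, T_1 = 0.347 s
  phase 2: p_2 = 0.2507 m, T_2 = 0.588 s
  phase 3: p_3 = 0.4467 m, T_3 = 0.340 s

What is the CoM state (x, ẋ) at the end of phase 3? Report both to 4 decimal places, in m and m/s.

x = -0.8166, ẋ = -4.0314

phase 1: p=0.0196, T=0.347, ωT=1.174699, cosh=1.773040, sinh=1.464128; start (x,ẋ)=(0.024700, 0.141500) → end (x,ẋ)=(0.089841, 0.276163)
phase 2: p=0.2507, T=0.588, ωT=1.990556, cosh=3.728112, sinh=3.591493; start (x,ẋ)=(0.089841, 0.276163) → end (x,ẋ)=(-0.056018, -0.926205)
phase 3: p=0.4467, T=0.340, ωT=1.151002, cosh=1.738839, sinh=1.422520; start (x,ẋ)=(-0.056018, -0.926205) → end (x,ẋ)=(-0.816641, -4.031436)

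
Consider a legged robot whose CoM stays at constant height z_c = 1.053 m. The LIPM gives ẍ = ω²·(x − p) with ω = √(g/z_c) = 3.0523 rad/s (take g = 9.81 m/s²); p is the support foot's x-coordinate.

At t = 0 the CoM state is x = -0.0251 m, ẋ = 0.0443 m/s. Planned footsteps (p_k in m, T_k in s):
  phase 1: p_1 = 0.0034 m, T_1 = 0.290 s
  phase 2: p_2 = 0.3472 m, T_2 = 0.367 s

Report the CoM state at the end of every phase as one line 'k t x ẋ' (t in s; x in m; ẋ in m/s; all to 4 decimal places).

1 0.2900 -0.0224 -0.0246
2 0.6570 -0.2907 -1.5870

phase 1: p=0.0034, T=0.290, ωT=0.885167, cosh=1.418017, sinh=1.005372; start (x,ẋ)=(-0.025100, 0.044300) → end (x,ẋ)=(-0.022422, -0.024640)
phase 2: p=0.3472, T=0.367, ωT=1.120194, cosh=1.695833, sinh=1.369616; start (x,ẋ)=(-0.022422, -0.024640) → end (x,ẋ)=(-0.290673, -1.586982)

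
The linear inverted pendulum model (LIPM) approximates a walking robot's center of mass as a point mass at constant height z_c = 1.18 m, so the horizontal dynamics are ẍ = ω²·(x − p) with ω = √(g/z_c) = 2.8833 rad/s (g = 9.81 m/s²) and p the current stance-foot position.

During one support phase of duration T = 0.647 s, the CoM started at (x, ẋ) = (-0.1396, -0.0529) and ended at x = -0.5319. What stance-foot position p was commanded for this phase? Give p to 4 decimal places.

p = 0.0054

ωT = 2.8833·0.647 = 1.865495; cosh(ωT) = 3.306976, sinh(ωT) = 3.152157
x(T) = p + (x₀−p)·cosh(ωT) + (ẋ₀/ω)·sinh(ωT) ⇒ p·(1 − cosh) = x(T) − x₀·cosh − (ẋ₀/ω)·sinh
numerator   = -0.5319 − (-0.1396)·3.306976 − (-0.0529/2.8833)·3.152157 = -0.012413
denominator = 1 − 3.306976 = -2.306976
p = -0.012413 / -2.306976 = 0.0054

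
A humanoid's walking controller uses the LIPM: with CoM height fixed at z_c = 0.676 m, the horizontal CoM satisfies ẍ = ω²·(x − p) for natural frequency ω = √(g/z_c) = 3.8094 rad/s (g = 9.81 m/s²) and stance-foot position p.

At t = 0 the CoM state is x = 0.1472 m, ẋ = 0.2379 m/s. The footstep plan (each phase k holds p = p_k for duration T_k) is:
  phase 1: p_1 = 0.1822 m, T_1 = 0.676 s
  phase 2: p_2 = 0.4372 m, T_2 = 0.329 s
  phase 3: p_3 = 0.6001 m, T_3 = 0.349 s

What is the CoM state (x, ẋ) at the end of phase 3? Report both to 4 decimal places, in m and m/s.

x = 0.9590, ẋ = 1.6071

phase 1: p=0.1822, T=0.676, ωT=2.575154, cosh=6.604743, sinh=6.528601; start (x,ẋ)=(0.147200, 0.237900) → end (x,ẋ)=(0.358750, 0.700817)
phase 2: p=0.4372, T=0.329, ωT=1.253293, cosh=1.893709, sinh=1.608146; start (x,ẋ)=(0.358750, 0.700817) → end (x,ẋ)=(0.584490, 0.846554)
phase 3: p=0.6001, T=0.349, ωT=1.329481, cosh=2.021847, sinh=1.757233; start (x,ẋ)=(0.584490, 0.846554) → end (x,ẋ)=(0.959045, 1.607109)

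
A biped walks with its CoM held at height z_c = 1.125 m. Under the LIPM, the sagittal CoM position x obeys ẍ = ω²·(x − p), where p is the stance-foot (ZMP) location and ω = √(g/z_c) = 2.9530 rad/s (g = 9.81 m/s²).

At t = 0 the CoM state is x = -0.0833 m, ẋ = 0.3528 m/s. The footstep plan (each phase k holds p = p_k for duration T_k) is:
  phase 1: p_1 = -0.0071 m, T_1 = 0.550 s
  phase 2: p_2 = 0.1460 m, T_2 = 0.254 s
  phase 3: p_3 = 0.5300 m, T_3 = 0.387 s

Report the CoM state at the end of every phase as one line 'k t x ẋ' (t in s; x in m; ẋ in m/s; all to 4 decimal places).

phase 1: p=-0.0071, T=0.550, ωT=1.624150, cosh=2.635592, sinh=2.438513; start (x,ẋ)=(-0.083300, 0.352800) → end (x,ẋ)=(0.083401, 0.381126)
phase 2: p=0.1460, T=0.254, ωT=0.750062, cosh=1.294734, sinh=0.822397; start (x,ẋ)=(0.083401, 0.381126) → end (x,ẋ)=(0.171093, 0.341433)
phase 3: p=0.5300, T=0.387, ωT=1.142811, cosh=1.727246, sinh=1.408324; start (x,ẋ)=(0.171093, 0.341433) → end (x,ẋ)=(0.072914, -0.902876)

1 0.5500 0.0834 0.3811
2 0.8040 0.1711 0.3414
3 1.1910 0.0729 -0.9029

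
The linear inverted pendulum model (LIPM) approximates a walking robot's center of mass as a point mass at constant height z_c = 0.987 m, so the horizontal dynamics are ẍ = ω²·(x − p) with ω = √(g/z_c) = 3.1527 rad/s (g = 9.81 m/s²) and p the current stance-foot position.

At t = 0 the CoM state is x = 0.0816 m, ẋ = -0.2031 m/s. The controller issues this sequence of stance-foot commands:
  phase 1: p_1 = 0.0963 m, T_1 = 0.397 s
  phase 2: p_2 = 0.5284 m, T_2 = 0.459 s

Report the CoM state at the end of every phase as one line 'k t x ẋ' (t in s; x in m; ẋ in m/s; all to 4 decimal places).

phase 1: p=0.0963, T=0.397, ωT=1.251622, cosh=1.891025, sinh=1.604984; start (x,ẋ)=(0.081600, -0.203100) → end (x,ẋ)=(-0.034893, -0.458450)
phase 2: p=0.5284, T=0.459, ωT=1.447089, cosh=2.242989, sinh=2.007735; start (x,ẋ)=(-0.034893, -0.458450) → end (x,ẋ)=(-1.027014, -4.593819)

1 0.3970 -0.0349 -0.4584
2 0.8560 -1.0270 -4.5938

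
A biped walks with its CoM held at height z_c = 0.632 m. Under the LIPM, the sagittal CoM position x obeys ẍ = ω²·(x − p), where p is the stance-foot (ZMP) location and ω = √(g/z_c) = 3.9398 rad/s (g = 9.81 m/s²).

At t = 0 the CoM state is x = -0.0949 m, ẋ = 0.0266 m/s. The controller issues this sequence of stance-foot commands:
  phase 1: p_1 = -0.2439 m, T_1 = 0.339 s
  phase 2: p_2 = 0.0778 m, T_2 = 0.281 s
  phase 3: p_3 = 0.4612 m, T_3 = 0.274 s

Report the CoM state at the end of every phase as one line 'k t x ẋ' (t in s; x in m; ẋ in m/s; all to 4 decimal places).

phase 1: p=-0.2439, T=0.339, ωT=1.335592, cosh=2.032625, sinh=1.769622; start (x,ẋ)=(-0.094900, 0.026600) → end (x,ẋ)=(0.070909, 1.092890)
phase 2: p=0.0778, T=0.281, ωT=1.107084, cosh=1.678022, sinh=1.347501; start (x,ẋ)=(0.070909, 1.092890) → end (x,ẋ)=(0.440029, 1.797309)
phase 3: p=0.4612, T=0.274, ωT=1.079505, cosh=1.641493, sinh=1.301730; start (x,ẋ)=(0.440029, 1.797309) → end (x,ẋ)=(1.020288, 2.841695)

1 0.3390 0.0709 1.0929
2 0.6200 0.4400 1.7973
3 0.8940 1.0203 2.8417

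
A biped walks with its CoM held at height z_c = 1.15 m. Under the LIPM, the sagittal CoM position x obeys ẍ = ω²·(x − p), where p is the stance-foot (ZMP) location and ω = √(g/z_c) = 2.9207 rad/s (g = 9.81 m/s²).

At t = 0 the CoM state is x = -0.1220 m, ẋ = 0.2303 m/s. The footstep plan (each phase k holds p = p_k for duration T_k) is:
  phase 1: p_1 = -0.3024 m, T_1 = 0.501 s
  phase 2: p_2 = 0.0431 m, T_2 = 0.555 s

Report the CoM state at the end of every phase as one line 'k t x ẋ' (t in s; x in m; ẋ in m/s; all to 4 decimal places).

1 0.5010 0.2693 1.6012
2 1.0560 1.9700 5.8137

phase 1: p=-0.3024, T=0.501, ωT=1.463271, cosh=2.275772, sinh=2.044294; start (x,ẋ)=(-0.122000, 0.230300) → end (x,ẋ)=(0.269344, 1.601237)
phase 2: p=0.0431, T=0.555, ωT=1.620989, cosh=2.627895, sinh=2.430192; start (x,ẋ)=(0.269344, 1.601237) → end (x,ẋ)=(1.969968, 5.813731)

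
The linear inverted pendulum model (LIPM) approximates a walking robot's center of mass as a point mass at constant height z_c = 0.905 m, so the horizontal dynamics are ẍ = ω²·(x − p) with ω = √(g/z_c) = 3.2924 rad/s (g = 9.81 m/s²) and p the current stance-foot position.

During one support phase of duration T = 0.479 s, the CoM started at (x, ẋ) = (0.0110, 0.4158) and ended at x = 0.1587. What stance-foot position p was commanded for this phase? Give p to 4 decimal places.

ωT = 3.2924·0.479 = 1.577060; cosh(ωT) = 2.523641, sinh(ωT) = 2.317060
x(T) = p + (x₀−p)·cosh(ωT) + (ẋ₀/ω)·sinh(ωT) ⇒ p·(1 − cosh) = x(T) − x₀·cosh − (ẋ₀/ω)·sinh
numerator   = 0.1587 − (0.0110)·2.523641 − (0.4158/3.2924)·2.317060 = -0.161684
denominator = 1 − 2.523641 = -1.523641
p = -0.161684 / -1.523641 = 0.1061

p = 0.1061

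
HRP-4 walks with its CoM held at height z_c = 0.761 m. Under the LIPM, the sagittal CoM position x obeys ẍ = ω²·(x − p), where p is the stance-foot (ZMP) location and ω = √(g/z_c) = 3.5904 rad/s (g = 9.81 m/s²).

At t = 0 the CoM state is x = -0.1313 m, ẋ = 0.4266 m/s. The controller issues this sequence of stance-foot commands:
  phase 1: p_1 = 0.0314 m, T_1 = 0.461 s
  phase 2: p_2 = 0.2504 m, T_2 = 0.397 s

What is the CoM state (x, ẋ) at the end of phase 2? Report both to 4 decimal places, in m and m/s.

x = -0.7155, ẋ = -3.2326

phase 1: p=0.0314, T=0.461, ωT=1.655174, cosh=2.712526, sinh=2.521467; start (x,ẋ)=(-0.131300, 0.426600) → end (x,ẋ)=(-0.110335, -0.315772)
phase 2: p=0.2504, T=0.397, ωT=1.425389, cosh=2.199945, sinh=1.959530; start (x,ẋ)=(-0.110335, -0.315772) → end (x,ẋ)=(-0.715536, -3.232632)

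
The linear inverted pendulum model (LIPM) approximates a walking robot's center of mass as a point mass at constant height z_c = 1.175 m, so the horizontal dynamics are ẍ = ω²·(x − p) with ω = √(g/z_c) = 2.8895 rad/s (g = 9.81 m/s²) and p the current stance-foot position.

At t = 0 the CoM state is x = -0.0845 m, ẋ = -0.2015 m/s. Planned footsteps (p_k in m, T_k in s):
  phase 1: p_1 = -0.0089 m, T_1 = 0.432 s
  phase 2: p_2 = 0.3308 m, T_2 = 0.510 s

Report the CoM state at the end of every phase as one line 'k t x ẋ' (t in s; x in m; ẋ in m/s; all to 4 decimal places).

phase 1: p=-0.0089, T=0.432, ωT=1.248264, cosh=1.885646, sinh=1.598643; start (x,ẋ)=(-0.084500, -0.201500) → end (x,ẋ)=(-0.262937, -0.729175)
phase 2: p=0.3308, T=0.510, ωT=1.473645, cosh=2.297103, sinh=2.068014; start (x,ẋ)=(-0.262937, -0.729175) → end (x,ẋ)=(-1.554944, -5.222879)

1 0.4320 -0.2629 -0.7292
2 0.9420 -1.5549 -5.2229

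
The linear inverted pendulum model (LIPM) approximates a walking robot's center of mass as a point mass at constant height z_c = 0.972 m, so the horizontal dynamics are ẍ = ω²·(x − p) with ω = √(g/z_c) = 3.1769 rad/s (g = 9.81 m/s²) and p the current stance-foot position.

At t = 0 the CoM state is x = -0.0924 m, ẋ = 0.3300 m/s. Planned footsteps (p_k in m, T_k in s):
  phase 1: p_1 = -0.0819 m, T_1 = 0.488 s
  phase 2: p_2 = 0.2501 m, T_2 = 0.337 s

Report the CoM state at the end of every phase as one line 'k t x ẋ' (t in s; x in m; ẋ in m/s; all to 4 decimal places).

phase 1: p=-0.0819, T=0.488, ωT=1.550327, cosh=2.462595, sinh=2.250417; start (x,ẋ)=(-0.092400, 0.330000) → end (x,ẋ)=(0.126004, 0.737588)
phase 2: p=0.2501, T=0.337, ωT=1.070615, cosh=1.629986, sinh=1.287188; start (x,ẋ)=(0.126004, 0.737588) → end (x,ẋ)=(0.346675, 0.694798)

1 0.4880 0.1260 0.7376
2 0.8250 0.3467 0.6948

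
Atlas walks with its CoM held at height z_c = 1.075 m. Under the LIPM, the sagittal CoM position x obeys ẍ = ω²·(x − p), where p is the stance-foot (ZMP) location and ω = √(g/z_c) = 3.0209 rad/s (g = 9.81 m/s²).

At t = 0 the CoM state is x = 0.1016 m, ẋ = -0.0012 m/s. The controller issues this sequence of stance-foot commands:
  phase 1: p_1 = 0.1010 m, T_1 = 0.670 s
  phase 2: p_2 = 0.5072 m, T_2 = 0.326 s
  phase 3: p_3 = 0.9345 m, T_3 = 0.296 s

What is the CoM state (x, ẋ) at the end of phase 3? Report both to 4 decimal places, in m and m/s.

phase 1: p=0.1010, T=0.670, ωT=2.024003, cosh=3.850343, sinh=3.718218; start (x,ẋ)=(0.101600, -0.001200) → end (x,ẋ)=(0.101833, 0.002119)
phase 2: p=0.5072, T=0.326, ωT=0.984813, cosh=1.525411, sinh=1.151902; start (x,ẋ)=(0.101833, 0.002119) → end (x,ẋ)=(-0.110343, -1.407355)
phase 3: p=0.9345, T=0.296, ωT=0.894186, cosh=1.427143, sinh=1.018203; start (x,ẋ)=(-0.110343, -1.407355) → end (x,ẋ)=(-1.030993, -5.222316)

x = -1.0310, ẋ = -5.2223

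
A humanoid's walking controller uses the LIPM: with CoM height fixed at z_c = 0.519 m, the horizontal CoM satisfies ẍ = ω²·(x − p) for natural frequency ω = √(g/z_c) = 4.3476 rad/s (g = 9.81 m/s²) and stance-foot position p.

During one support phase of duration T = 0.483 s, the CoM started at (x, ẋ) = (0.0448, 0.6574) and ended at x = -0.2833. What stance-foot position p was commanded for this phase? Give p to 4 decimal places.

ωT = 4.3476·0.483 = 2.099891; cosh(ωT) = 4.143874, sinh(ωT) = 4.021404
x(T) = p + (x₀−p)·cosh(ωT) + (ẋ₀/ω)·sinh(ωT) ⇒ p·(1 − cosh) = x(T) − x₀·cosh − (ẋ₀/ω)·sinh
numerator   = -0.2833 − (0.0448)·4.143874 − (0.6574/4.3476)·4.021404 = -1.077022
denominator = 1 − 4.143874 = -3.143874
p = -1.077022 / -3.143874 = 0.3426

p = 0.3426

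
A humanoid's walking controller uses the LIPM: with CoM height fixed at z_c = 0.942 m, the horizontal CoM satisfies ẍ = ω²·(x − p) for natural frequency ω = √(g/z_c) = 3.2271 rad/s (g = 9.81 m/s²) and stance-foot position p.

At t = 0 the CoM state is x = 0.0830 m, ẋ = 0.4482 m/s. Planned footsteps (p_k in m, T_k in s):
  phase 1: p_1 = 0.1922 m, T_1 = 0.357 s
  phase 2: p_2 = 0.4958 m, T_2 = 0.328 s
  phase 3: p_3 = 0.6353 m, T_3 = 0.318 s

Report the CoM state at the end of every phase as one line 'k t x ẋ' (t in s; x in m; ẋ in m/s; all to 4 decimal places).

1 0.3570 0.2000 0.2781
2 0.6850 0.1274 -0.7611
3 1.0030 -0.4511 -3.1913

phase 1: p=0.1922, T=0.357, ωT=1.152075, cosh=1.740366, sinh=1.424386; start (x,ẋ)=(0.083000, 0.448200) → end (x,ẋ)=(0.199980, 0.278080)
phase 2: p=0.4958, T=0.328, ωT=1.058489, cosh=1.614496, sinh=1.267516; start (x,ẋ)=(0.199980, 0.278080) → end (x,ẋ)=(0.127421, -0.761066)
phase 3: p=0.6353, T=0.318, ωT=1.026218, cosh=1.574426, sinh=1.216066; start (x,ẋ)=(0.127421, -0.761066) → end (x,ẋ)=(-0.451109, -3.191343)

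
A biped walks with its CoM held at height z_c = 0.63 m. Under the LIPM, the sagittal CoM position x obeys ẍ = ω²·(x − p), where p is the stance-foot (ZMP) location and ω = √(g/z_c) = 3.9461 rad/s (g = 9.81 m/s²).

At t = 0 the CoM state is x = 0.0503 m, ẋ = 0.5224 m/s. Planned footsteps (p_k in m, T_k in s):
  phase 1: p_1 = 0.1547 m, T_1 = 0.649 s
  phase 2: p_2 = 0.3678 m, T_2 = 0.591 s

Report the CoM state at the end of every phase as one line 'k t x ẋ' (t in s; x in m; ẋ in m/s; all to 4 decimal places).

1 0.6490 0.3267 0.7510
2 1.2400 1.1253 3.0777

phase 1: p=0.1547, T=0.649, ωT=2.561019, cosh=6.513115, sinh=6.435889; start (x,ẋ)=(0.050300, 0.522400) → end (x,ẋ)=(0.326739, 0.751040)
phase 2: p=0.3678, T=0.591, ωT=2.332145, cosh=5.198550, sinh=5.101463; start (x,ẋ)=(0.326739, 0.751040) → end (x,ẋ)=(1.125275, 3.077718)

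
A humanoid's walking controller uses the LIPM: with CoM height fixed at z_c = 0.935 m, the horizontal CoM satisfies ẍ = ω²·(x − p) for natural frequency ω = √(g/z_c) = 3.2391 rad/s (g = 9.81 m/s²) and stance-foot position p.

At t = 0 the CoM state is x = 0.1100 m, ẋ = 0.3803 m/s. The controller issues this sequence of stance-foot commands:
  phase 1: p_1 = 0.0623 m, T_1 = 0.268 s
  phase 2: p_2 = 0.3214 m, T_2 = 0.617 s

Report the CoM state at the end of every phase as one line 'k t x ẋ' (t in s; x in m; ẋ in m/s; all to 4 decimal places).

phase 1: p=0.0623, T=0.268, ωT=0.868079, cosh=1.401043, sinh=0.981286; start (x,ẋ)=(0.110000, 0.380300) → end (x,ẋ)=(0.244342, 0.684430)
phase 2: p=0.3214, T=0.617, ωT=1.998525, cosh=3.756849, sinh=3.621314; start (x,ẋ)=(0.244342, 0.684430) → end (x,ẋ)=(0.797097, 1.667424)

1 0.2680 0.2443 0.6844
2 0.8850 0.7971 1.6674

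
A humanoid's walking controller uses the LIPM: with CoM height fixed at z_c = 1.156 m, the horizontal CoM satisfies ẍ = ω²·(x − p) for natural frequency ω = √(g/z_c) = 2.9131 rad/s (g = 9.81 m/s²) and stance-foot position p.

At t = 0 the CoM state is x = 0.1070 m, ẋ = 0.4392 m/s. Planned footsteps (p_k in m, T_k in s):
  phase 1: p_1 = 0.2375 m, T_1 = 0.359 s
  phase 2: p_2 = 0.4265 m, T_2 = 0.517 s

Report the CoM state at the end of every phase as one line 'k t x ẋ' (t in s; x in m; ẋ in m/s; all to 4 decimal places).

1 0.3590 0.2169 0.2280
2 0.8760 0.0985 -0.7695

phase 1: p=0.2375, T=0.359, ωT=1.045803, cosh=1.598546, sinh=1.247136; start (x,ẋ)=(0.107000, 0.439200) → end (x,ẋ)=(0.216917, 0.227971)
phase 2: p=0.4265, T=0.517, ωT=1.506073, cosh=2.365384, sinh=2.143604; start (x,ẋ)=(0.216917, 0.227971) → end (x,ẋ)=(0.098508, -0.769510)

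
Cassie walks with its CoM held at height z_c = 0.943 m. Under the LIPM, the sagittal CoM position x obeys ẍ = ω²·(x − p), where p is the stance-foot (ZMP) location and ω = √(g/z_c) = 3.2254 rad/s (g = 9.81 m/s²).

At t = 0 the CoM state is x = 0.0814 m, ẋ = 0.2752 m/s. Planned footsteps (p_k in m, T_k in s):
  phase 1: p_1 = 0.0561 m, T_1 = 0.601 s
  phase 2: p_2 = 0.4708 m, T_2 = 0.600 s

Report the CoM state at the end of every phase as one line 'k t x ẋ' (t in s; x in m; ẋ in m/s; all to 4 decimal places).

phase 1: p=0.0561, T=0.601, ωT=1.938465, cosh=3.546002, sinh=3.402078; start (x,ẋ)=(0.081400, 0.275200) → end (x,ẋ)=(0.436088, 1.253478)
phase 2: p=0.4708, T=0.600, ωT=1.935240, cosh=3.535048, sinh=3.390658; start (x,ẋ)=(0.436088, 1.253478) → end (x,ẋ)=(1.665795, 4.051493)

1 0.6010 0.4361 1.2535
2 1.2010 1.6658 4.0515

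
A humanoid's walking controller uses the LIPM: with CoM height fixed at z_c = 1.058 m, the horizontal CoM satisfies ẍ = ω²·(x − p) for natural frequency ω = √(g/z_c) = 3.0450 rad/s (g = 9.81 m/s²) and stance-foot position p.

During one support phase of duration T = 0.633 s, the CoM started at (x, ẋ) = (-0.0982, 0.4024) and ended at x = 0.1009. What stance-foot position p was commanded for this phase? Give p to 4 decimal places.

p = -0.0004

ωT = 3.0450·0.633 = 1.927485; cosh(ωT) = 3.508859, sinh(ωT) = 3.363346
x(T) = p + (x₀−p)·cosh(ωT) + (ẋ₀/ω)·sinh(ωT) ⇒ p·(1 − cosh) = x(T) − x₀·cosh − (ẋ₀/ω)·sinh
numerator   = 0.1009 − (-0.0982)·3.508859 − (0.4024/3.0450)·3.363346 = 0.001000
denominator = 1 − 3.508859 = -2.508859
p = 0.001000 / -2.508859 = -0.0004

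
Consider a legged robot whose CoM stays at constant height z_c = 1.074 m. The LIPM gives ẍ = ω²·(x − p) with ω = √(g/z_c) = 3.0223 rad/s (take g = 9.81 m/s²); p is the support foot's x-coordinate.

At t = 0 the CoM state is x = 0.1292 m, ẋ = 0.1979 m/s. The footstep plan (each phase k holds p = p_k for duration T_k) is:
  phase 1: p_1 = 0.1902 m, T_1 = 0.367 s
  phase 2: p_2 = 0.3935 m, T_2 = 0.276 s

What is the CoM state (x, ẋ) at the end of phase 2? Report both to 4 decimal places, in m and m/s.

x = 0.1219, ẋ = -0.4994

phase 1: p=0.1902, T=0.367, ωT=1.109184, cosh=1.680856, sinh=1.351028; start (x,ẋ)=(0.129200, 0.197900) → end (x,ẋ)=(0.176133, 0.083565)
phase 2: p=0.3935, T=0.276, ωT=0.834155, cosh=1.368554, sinh=0.934313; start (x,ẋ)=(0.176133, 0.083565) → end (x,ẋ)=(0.121855, -0.499431)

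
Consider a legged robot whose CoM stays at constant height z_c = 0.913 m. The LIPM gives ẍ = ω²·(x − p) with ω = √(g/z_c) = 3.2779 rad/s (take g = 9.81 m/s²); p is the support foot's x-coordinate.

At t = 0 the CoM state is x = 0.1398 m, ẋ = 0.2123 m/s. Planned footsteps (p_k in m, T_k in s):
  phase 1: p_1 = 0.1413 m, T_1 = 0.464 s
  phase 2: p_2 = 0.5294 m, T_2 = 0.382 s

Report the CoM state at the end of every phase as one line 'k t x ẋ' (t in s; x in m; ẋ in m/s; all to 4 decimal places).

1 0.4640 0.2788 0.4983
2 0.8460 0.2995 -0.3764

phase 1: p=0.1413, T=0.464, ωT=1.520946, cosh=2.397528, sinh=2.179023; start (x,ẋ)=(0.139800, 0.212300) → end (x,ẋ)=(0.278833, 0.498281)
phase 2: p=0.5294, T=0.382, ωT=1.252158, cosh=1.891885, sinh=1.605998; start (x,ẋ)=(0.278833, 0.498281) → end (x,ẋ)=(0.299487, -0.376371)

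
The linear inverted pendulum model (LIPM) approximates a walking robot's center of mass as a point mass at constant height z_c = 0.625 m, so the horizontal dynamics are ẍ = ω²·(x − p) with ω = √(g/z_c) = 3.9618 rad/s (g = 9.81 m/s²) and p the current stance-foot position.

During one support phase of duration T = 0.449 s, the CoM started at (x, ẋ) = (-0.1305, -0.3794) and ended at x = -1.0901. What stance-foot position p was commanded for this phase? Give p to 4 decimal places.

p = 0.2039

ωT = 3.9618·0.449 = 1.778848; cosh(ωT) = 3.045931, sinh(ωT) = 2.877099
x(T) = p + (x₀−p)·cosh(ωT) + (ẋ₀/ω)·sinh(ωT) ⇒ p·(1 − cosh) = x(T) − x₀·cosh − (ẋ₀/ω)·sinh
numerator   = -1.0901 − (-0.1305)·3.045931 − (-0.3794/3.9618)·2.877099 = -0.417082
denominator = 1 − 3.045931 = -2.045931
p = -0.417082 / -2.045931 = 0.2039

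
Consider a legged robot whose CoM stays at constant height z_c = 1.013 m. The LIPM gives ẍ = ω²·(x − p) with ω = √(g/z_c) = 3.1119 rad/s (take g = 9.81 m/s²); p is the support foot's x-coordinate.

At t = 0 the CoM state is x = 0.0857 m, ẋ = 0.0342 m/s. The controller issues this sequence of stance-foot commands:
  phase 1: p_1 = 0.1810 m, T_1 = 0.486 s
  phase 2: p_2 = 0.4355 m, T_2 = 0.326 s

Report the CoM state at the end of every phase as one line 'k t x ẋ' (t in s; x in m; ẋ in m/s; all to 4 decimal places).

1 0.4860 -0.0220 -0.5588
2 0.8120 -0.4934 -2.5769

phase 1: p=0.1810, T=0.486, ωT=1.512383, cosh=2.378958, sinh=2.158574; start (x,ẋ)=(0.085700, 0.034200) → end (x,ẋ)=(-0.021992, -0.558795)
phase 2: p=0.4355, T=0.326, ωT=1.014479, cosh=1.560259, sinh=1.197668; start (x,ẋ)=(-0.021992, -0.558795) → end (x,ẋ)=(-0.493368, -2.576948)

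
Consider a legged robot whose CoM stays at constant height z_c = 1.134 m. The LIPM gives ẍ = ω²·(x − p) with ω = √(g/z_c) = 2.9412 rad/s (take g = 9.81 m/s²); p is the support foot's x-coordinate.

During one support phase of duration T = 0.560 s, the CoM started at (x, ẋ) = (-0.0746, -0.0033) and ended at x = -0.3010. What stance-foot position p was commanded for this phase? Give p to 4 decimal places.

p = 0.0575

ωT = 2.9412·0.560 = 1.647072; cosh(ωT) = 2.692185, sinh(ωT) = 2.499572
x(T) = p + (x₀−p)·cosh(ωT) + (ẋ₀/ω)·sinh(ωT) ⇒ p·(1 − cosh) = x(T) − x₀·cosh − (ẋ₀/ω)·sinh
numerator   = -0.3010 − (-0.0746)·2.692185 − (-0.0033/2.9412)·2.499572 = -0.097359
denominator = 1 − 2.692185 = -1.692185
p = -0.097359 / -1.692185 = 0.0575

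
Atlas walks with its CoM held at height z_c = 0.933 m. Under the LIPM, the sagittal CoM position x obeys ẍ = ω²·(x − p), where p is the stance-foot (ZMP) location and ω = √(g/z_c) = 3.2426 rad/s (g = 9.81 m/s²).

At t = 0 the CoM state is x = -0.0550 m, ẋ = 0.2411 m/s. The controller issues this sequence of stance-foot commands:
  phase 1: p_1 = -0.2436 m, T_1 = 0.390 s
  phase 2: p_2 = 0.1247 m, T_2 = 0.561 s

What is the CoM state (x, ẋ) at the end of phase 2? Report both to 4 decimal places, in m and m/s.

phase 1: p=-0.2436, T=0.390, ωT=1.264614, cosh=1.912037, sinh=1.629689; start (x,ẋ)=(-0.055000, 0.241100) → end (x,ẋ)=(0.238184, 1.457635)
phase 2: p=0.1247, T=0.561, ωT=1.819099, cosh=3.164235, sinh=3.002063; start (x,ẋ)=(0.238184, 1.457635) → end (x,ẋ)=(1.833297, 5.717007)

x = 1.8333, ẋ = 5.7170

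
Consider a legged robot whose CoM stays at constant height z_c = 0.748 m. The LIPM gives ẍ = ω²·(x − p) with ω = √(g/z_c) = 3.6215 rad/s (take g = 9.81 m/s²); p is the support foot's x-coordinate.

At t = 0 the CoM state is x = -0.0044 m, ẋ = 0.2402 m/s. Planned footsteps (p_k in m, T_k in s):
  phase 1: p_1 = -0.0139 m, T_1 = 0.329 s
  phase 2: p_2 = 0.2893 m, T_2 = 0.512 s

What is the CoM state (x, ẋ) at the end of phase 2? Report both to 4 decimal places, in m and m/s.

phase 1: p=-0.0139, T=0.329, ωT=1.191474, cosh=1.797851, sinh=1.494077; start (x,ẋ)=(-0.004400, 0.240200) → end (x,ẋ)=(0.102276, 0.483246)
phase 2: p=0.2893, T=0.512, ωT=1.854208, cosh=3.271607, sinh=3.115031; start (x,ẋ)=(0.102276, 0.483246) → end (x,ẋ)=(0.093095, -0.528842)

x = 0.0931, ẋ = -0.5288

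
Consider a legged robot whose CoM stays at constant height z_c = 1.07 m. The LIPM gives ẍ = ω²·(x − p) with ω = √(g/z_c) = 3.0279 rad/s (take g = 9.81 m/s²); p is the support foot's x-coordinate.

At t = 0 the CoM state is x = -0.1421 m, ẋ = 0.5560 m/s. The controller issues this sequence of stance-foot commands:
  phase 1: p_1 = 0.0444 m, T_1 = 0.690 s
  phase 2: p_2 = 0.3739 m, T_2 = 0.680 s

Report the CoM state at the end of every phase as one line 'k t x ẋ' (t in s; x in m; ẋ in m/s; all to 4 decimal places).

1 0.6900 0.0099 0.0342
2 1.3700 -1.0323 -4.1130

phase 1: p=0.0444, T=0.690, ωT=2.089251, cosh=4.101321, sinh=3.977541; start (x,ẋ)=(-0.142100, 0.556000) → end (x,ẋ)=(0.009882, 0.034204)
phase 2: p=0.3739, T=0.680, ωT=2.058972, cosh=3.982747, sinh=3.855162; start (x,ẋ)=(0.009882, 0.034204) → end (x,ẋ)=(-1.032343, -4.112973)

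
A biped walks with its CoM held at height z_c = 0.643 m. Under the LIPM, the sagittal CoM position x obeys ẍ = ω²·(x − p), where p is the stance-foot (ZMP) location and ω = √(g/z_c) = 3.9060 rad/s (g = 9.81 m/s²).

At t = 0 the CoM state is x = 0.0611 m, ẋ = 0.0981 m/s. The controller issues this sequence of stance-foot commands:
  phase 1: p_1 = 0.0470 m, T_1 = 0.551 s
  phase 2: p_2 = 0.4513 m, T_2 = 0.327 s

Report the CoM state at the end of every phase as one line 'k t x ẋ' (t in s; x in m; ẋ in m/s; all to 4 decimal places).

phase 1: p=0.0470, T=0.551, ωT=2.152206, cosh=4.360022, sinh=4.243795; start (x,ẋ)=(0.061100, 0.098100) → end (x,ẋ)=(0.215060, 0.661444)
phase 2: p=0.4513, T=0.327, ωT=1.277262, cosh=1.932803, sinh=1.654003; start (x,ẋ)=(0.215060, 0.661444) → end (x,ẋ)=(0.274784, -0.247796)

1 0.5510 0.2151 0.6614
2 0.8780 0.2748 -0.2478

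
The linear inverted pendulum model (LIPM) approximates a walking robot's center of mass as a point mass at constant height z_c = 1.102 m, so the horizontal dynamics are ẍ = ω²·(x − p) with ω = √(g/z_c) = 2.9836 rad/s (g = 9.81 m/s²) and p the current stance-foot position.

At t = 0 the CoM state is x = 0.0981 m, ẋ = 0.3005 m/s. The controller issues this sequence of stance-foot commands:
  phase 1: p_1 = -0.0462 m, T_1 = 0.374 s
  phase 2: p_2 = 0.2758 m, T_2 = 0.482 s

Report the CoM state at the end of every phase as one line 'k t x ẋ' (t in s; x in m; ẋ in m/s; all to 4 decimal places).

1 0.3740 0.3349 1.0943
2 0.8560 1.1362 2.7852

phase 1: p=-0.0462, T=0.374, ωT=1.115866, cosh=1.689921, sinh=1.362290; start (x,ẋ)=(0.098100, 0.300500) → end (x,ẋ)=(0.334862, 1.094333)
phase 2: p=0.2758, T=0.482, ωT=1.438095, cosh=2.225022, sinh=1.987642; start (x,ẋ)=(0.334862, 1.094333) → end (x,ẋ)=(1.136247, 2.785170)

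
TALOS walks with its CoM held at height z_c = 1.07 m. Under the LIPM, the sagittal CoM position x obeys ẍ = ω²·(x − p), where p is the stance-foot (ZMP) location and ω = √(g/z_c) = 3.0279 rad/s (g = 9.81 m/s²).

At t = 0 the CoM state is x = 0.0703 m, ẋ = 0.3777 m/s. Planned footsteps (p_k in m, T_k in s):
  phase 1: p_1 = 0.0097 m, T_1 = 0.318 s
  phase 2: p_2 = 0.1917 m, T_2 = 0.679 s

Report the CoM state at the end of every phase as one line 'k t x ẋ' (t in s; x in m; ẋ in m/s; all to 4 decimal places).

phase 1: p=0.0097, T=0.318, ωT=0.962872, cosh=1.500502, sinh=1.118707; start (x,ẋ)=(0.070300, 0.377700) → end (x,ẋ)=(0.240178, 0.772012)
phase 2: p=0.1917, T=0.679, ωT=2.055944, cosh=3.971092, sinh=3.843120; start (x,ẋ)=(0.240178, 0.772012) → end (x,ẋ)=(1.364075, 3.629846)

1 0.3180 0.2402 0.7720
2 0.9970 1.3641 3.6298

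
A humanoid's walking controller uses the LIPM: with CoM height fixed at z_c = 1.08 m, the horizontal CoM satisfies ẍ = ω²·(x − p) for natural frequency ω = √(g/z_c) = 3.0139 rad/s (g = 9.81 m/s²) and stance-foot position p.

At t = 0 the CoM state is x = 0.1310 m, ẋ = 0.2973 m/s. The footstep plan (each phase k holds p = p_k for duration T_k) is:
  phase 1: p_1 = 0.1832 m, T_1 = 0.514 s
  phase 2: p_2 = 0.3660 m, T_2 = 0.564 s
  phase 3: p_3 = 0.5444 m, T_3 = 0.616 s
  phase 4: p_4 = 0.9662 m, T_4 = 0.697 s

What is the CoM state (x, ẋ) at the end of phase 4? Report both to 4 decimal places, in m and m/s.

phase 1: p=0.1832, T=0.514, ωT=1.549145, cosh=2.459936, sinh=2.247506; start (x,ẋ)=(0.131000, 0.297300) → end (x,ẋ)=(0.276492, 0.377749)
phase 2: p=0.3660, T=0.564, ωT=1.699840, cosh=2.827891, sinh=2.645178; start (x,ẋ)=(0.276492, 0.377749) → end (x,ẋ)=(0.444416, 0.354647)
phase 3: p=0.5444, T=0.616, ωT=1.856562, cosh=3.278951, sinh=3.122742; start (x,ẋ)=(0.444416, 0.354647) → end (x,ẋ)=(0.584012, 0.221857)
phase 4: p=0.9662, T=0.697, ωT=2.100688, cosh=4.147082, sinh=4.024710; start (x,ẋ)=(0.584012, 0.221857) → end (x,ẋ)=(-0.322503, -3.715914)

x = -0.3225, ẋ = -3.7159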